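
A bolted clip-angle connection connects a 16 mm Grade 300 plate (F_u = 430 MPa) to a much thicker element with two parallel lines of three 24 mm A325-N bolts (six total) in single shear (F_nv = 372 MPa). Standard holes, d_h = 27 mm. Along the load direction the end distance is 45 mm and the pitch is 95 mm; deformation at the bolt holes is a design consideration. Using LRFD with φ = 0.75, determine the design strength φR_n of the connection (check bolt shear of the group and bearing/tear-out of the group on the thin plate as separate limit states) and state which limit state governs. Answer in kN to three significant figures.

Bolt shear: A_b = π·24²/4 = 452.4 mm²; R_n = 372 × 452.4 × 6 × 1 / 1000 = 1010 kN → 0.75 × 1010 = 757 kN.
Bearing (1.2 l_c t F_u ≤ 2.4 d t F_u): upper limit = 2.4·24·16·430 / 1000 = 396.3 kN.
  Edge l_c = 45 − 27/2 = 31.5 → r_n = 260.1 kN; interior l_c = 95 − 27 = 68 → r_n = 396.3 kN.
  R_n,bearing = 2·260.1 + 4·396.3 = 2105 kN → 0.75 × 2105 = 1580 kN.
Bolt shear governs: 757 kN.

757 kN (bolt shear governs)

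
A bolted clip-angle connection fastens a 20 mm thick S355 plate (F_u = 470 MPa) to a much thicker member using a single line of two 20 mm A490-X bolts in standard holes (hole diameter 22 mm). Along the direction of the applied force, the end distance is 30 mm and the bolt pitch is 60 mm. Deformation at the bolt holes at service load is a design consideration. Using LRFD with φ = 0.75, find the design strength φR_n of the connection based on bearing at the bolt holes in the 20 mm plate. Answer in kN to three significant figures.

Per bolt r_n = 1.2 l_c t F_u ≤ 2.4 d t F_u; upper limit = 2.4 × 20 × 20 × 470 / 1000 = 451.2 kN.
Edge bolt: l_c = 30 − 22/2 = 19 mm → 1.2 × 19 × 20 × 470 / 1000 = 214.3 → r_n = 214.3 kN.
Interior bolts: l_c = 60 − 22 = 38 mm → 1.2 × 38 × 20 × 470 / 1000 = 428.6 → r_n = 428.6 kN.
R_n = 1 × 214.3 + 1 × 428.6 = 643 kN.
Design strength φR_n = 0.75 × 643 = 482 kN.

482 kN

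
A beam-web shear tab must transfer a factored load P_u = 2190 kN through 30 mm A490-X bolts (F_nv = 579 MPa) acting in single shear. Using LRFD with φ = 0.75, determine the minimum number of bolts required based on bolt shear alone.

8 bolts

A_b = π·30²/4 = 706.9 mm².
Per-bolt design strength φR_n = 0.75 × 579 × 706.9 × 1 / 1000 = 307 kN.
n ≥ 2190 / 307 = 7.135 → use 8 bolts.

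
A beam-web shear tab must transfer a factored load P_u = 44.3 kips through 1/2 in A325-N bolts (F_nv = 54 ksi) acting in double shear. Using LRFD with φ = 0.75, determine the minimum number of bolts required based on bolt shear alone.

A_b = π·0.5²/4 = 0.1963 in².
Per-bolt design strength φR_n = 0.75 × 54 × 0.1963 × 2 = 15.9 kips.
n ≥ 44.3 / 15.9 = 2.785 → use 3 bolts.

3 bolts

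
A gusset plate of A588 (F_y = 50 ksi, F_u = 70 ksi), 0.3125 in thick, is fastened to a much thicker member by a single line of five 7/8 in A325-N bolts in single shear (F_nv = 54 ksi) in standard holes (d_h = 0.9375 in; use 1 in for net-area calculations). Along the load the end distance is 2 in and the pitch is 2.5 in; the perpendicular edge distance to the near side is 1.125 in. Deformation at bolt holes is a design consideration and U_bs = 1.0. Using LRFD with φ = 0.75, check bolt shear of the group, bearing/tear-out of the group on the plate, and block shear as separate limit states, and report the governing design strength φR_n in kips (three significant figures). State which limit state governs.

84.1 kips (block shear governs)

Bolt shear: A_b = π·0.875²/4 = 0.6013 in²; R_n = 54 × 0.6013 × 5 × 1 = 162.4 kips → 0.75 × 162.4 = 122 kips.
Bearing: edge l_c = 1.531, r_n = 40.2 kips; interior l_c = 1.562, r_n = 41.02 kips; R_n = 40.2 + 4·41.02 = 204.3 kips → 153 kips.
Block shear: A_gv = 3.75, A_nv = 2.344, A_nt = 0.1953 in²; R_n = min(0.6F_uA_nv, 0.6F_yA_gv) + U_bs·F_u·A_nt = 112.1 kips → 84.1 kips.
Block shear governs: 84.1 kips.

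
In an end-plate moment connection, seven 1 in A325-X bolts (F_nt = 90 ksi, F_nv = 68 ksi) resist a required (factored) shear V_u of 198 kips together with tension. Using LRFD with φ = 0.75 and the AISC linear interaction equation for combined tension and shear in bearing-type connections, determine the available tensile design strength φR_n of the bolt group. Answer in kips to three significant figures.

220 kips

A_b = π·1²/4 = 0.7854 in²; f_rv = 198 / (7 × 0.7854) = 36.01 ksi.
F'_nt = 1.3 F_nt − (F_nt / φF_nv) f_rv = 1.3·90 − (90/(0.75·68))·36.01 = 53.45 ksi, capped at F_nt → F'_nt = 53.45 ksi.
R_n = F'_nt · A_b · n = 53.45 × 0.7854 × 7 = 293.8 kips.
Design strength φR_n = 0.75 × 293.8 = 220 kips.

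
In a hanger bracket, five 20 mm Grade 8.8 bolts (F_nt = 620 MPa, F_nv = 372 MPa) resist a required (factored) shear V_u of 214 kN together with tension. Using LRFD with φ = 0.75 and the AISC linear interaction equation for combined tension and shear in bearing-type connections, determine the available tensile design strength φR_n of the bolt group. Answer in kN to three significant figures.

A_b = π·20²/4 = 314.2 mm²; f_rv = 214 × 1000 / (5 × 314.2) = 136.2 MPa.
F'_nt = 1.3 F_nt − (F_nt / φF_nv) f_rv = 1.3·620 − (620/(0.75·372))·136.2 = 503.3 MPa, capped at F_nt → F'_nt = 503.3 MPa.
R_n = F'_nt · A_b · n = 503.3 × 314.2 × 5 / 1000 = 790.5 kN.
Design strength φR_n = 0.75 × 790.5 = 593 kN.

593 kN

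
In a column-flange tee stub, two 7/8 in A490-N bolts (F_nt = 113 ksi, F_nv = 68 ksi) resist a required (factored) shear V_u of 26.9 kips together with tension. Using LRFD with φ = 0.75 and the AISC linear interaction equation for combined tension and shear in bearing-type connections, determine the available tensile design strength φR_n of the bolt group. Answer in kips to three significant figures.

A_b = π·0.875²/4 = 0.6013 in²; f_rv = 26.9 / (2 × 0.6013) = 22.37 ksi.
F'_nt = 1.3 F_nt − (F_nt / φF_nv) f_rv = 1.3·113 − (113/(0.75·68))·22.37 = 97.34 ksi, capped at F_nt → F'_nt = 97.34 ksi.
R_n = F'_nt · A_b · n = 97.34 × 0.6013 × 2 = 117.1 kips.
Design strength φR_n = 0.75 × 117.1 = 87.8 kips.

87.8 kips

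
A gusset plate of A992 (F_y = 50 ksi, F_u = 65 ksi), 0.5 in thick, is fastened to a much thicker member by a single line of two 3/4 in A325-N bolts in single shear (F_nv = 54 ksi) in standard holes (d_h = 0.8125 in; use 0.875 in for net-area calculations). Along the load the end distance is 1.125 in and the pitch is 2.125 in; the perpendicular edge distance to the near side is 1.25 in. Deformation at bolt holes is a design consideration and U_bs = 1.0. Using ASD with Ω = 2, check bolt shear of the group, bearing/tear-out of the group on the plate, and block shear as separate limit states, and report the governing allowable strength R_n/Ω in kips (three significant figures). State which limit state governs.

23.9 kips (bolt shear governs)

Bolt shear: A_b = π·0.75²/4 = 0.4418 in²; R_n = 54 × 0.4418 × 2 × 1 = 47.71 kips → 47.71 / 2 = 23.9 kips.
Bearing: edge l_c = 0.7188, r_n = 28.03 kips; interior l_c = 1.312, r_n = 51.19 kips; R_n = 28.03 + 1·51.19 = 79.22 kips → 39.6 kips.
Block shear: A_gv = 1.625, A_nv = 0.9688, A_nt = 0.4062 in²; R_n = min(0.6F_uA_nv, 0.6F_yA_gv) + U_bs·F_u·A_nt = 64.19 kips → 32.1 kips.
Bolt shear governs: 23.9 kips.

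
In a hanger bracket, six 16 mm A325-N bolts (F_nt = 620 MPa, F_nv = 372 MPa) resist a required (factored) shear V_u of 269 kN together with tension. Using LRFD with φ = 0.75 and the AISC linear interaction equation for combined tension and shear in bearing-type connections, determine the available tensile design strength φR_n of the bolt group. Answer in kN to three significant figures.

281 kN

A_b = π·16²/4 = 201.1 mm²; f_rv = 269 × 1000 / (6 × 201.1) = 223 MPa.
F'_nt = 1.3 F_nt − (F_nt / φF_nv) f_rv = 1.3·620 − (620/(0.75·372))·223 = 310.5 MPa, capped at F_nt → F'_nt = 310.5 MPa.
R_n = F'_nt · A_b · n = 310.5 × 201.1 × 6 / 1000 = 374.6 kN.
Design strength φR_n = 0.75 × 374.6 = 281 kN.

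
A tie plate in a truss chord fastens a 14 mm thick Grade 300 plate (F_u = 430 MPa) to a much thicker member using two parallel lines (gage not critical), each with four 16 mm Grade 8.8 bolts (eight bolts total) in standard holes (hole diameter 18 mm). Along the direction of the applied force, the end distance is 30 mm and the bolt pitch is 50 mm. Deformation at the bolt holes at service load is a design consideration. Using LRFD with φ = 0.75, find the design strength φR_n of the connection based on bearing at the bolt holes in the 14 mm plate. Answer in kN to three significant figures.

1270 kN

Per bolt r_n = 1.2 l_c t F_u ≤ 2.4 d t F_u; upper limit = 2.4 × 16 × 14 × 430 / 1000 = 231.2 kN.
Edge bolt: l_c = 30 − 18/2 = 21 mm → 1.2 × 21 × 14 × 430 / 1000 = 151.7 → r_n = 151.7 kN.
Interior bolts: l_c = 50 − 18 = 32 mm → 1.2 × 32 × 14 × 430 / 1000 = 231.2 → r_n = 231.2 kN.
R_n = 2 × 151.7 + 6 × 231.2 = 1690 kN.
Design strength φR_n = 0.75 × 1690 = 1270 kN.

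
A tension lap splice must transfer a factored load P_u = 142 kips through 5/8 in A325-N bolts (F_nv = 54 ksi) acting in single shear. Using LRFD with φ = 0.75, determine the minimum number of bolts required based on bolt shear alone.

12 bolts

A_b = π·0.625²/4 = 0.3068 in².
Per-bolt design strength φR_n = 0.75 × 54 × 0.3068 × 1 = 12.43 kips.
n ≥ 142 / 12.43 = 11.43 → use 12 bolts.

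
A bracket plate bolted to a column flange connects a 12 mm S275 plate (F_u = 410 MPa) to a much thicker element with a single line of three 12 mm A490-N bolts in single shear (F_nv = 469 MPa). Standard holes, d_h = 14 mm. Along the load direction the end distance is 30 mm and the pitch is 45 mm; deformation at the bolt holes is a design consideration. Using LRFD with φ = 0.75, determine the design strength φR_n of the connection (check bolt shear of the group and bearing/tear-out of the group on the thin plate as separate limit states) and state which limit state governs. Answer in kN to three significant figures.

Bolt shear: A_b = π·12²/4 = 113.1 mm²; R_n = 469 × 113.1 × 3 × 1 / 1000 = 159.1 kN → 0.75 × 159.1 = 119 kN.
Bearing (1.2 l_c t F_u ≤ 2.4 d t F_u): upper limit = 2.4·12·12·410 / 1000 = 141.7 kN.
  Edge l_c = 30 − 14/2 = 23 → r_n = 135.8 kN; interior l_c = 45 − 14 = 31 → r_n = 141.7 kN.
  R_n,bearing = 1·135.8 + 2·141.7 = 419.2 kN → 0.75 × 419.2 = 314 kN.
Bolt shear governs: 119 kN.

119 kN (bolt shear governs)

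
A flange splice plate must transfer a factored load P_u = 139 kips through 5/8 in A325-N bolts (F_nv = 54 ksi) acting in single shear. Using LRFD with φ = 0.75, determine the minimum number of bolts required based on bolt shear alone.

A_b = π·0.625²/4 = 0.3068 in².
Per-bolt design strength φR_n = 0.75 × 54 × 0.3068 × 1 = 12.43 kips.
n ≥ 139 / 12.43 = 11.19 → use 12 bolts.

12 bolts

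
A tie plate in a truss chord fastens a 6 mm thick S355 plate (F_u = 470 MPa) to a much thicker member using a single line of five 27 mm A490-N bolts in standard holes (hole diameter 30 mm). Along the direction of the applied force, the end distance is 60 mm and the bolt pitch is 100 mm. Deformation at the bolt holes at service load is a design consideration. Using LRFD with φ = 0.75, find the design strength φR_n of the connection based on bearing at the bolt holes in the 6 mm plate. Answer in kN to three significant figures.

Per bolt r_n = 1.2 l_c t F_u ≤ 2.4 d t F_u; upper limit = 2.4 × 27 × 6 × 470 / 1000 = 182.7 kN.
Edge bolt: l_c = 60 − 30/2 = 45 mm → 1.2 × 45 × 6 × 470 / 1000 = 152.3 → r_n = 152.3 kN.
Interior bolts: l_c = 100 − 30 = 70 mm → 1.2 × 70 × 6 × 470 / 1000 = 236.9 → r_n = 182.7 kN.
R_n = 1 × 152.3 + 4 × 182.7 = 883.2 kN.
Design strength φR_n = 0.75 × 883.2 = 662 kN.

662 kN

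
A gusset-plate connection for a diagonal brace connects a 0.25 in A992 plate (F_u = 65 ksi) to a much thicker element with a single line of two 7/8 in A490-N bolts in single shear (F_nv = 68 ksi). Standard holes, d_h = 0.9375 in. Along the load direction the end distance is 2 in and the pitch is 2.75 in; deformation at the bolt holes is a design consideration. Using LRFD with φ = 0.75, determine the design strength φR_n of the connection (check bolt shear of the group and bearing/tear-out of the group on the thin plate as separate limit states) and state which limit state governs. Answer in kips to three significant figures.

Bolt shear: A_b = π·0.875²/4 = 0.6013 in²; R_n = 68 × 0.6013 × 2 × 1 = 81.78 kips → 0.75 × 81.78 = 61.3 kips.
Bearing (1.2 l_c t F_u ≤ 2.4 d t F_u): upper limit = 2.4·0.875·0.25·65 = 34.12 kips.
  Edge l_c = 2 − 0.9375/2 = 1.531 → r_n = 29.86 kips; interior l_c = 2.75 − 0.9375 = 1.812 → r_n = 34.12 kips.
  R_n,bearing = 1·29.86 + 1·34.12 = 63.98 kips → 0.75 × 63.98 = 48 kips.
Bearing governs: 48 kips.

48 kips (bearing governs)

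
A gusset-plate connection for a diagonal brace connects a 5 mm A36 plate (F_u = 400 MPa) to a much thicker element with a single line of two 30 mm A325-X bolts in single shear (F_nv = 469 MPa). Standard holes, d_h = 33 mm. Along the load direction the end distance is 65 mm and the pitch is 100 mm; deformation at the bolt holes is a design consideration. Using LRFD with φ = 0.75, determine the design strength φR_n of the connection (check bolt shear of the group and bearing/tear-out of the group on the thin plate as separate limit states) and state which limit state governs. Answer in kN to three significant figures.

195 kN (bearing governs)

Bolt shear: A_b = π·30²/4 = 706.9 mm²; R_n = 469 × 706.9 × 2 × 1 / 1000 = 663 kN → 0.75 × 663 = 497 kN.
Bearing (1.2 l_c t F_u ≤ 2.4 d t F_u): upper limit = 2.4·30·5·400 / 1000 = 144 kN.
  Edge l_c = 65 − 33/2 = 48.5 → r_n = 116.4 kN; interior l_c = 100 − 33 = 67 → r_n = 144 kN.
  R_n,bearing = 1·116.4 + 1·144 = 260.4 kN → 0.75 × 260.4 = 195 kN.
Bearing governs: 195 kN.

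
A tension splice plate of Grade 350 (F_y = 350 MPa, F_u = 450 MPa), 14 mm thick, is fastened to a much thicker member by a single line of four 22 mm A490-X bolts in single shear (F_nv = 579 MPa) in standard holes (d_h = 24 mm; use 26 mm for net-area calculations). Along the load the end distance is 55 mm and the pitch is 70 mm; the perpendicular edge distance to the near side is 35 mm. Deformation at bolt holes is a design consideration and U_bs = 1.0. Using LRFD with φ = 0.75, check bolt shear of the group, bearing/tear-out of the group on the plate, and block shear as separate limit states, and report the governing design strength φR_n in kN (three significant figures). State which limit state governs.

Bolt shear: A_b = π·22²/4 = 380.1 mm²; R_n = 579 × 380.1 × 4 × 1 / 1000 = 880.4 kN → 0.75 × 880.4 = 660 kN.
Bearing: edge l_c = 43, r_n = 325.1 kN; interior l_c = 46, r_n = 332.6 kN; R_n = 325.1 + 3·332.6 = 1323 kN → 992 kN.
Block shear: A_gv = 3710, A_nv = 2436, A_nt = 308 mm²; R_n = min(0.6F_uA_nv, 0.6F_yA_gv) + U_bs·F_u·A_nt = 796.3 kN → 597 kN.
Block shear governs: 597 kN.

597 kN (block shear governs)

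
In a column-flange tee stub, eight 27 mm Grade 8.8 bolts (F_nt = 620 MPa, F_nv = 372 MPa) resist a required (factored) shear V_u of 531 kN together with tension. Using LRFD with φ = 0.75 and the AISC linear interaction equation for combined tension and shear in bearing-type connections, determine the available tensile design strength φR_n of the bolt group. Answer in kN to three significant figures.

1880 kN

A_b = π·27²/4 = 572.6 mm²; f_rv = 531 × 1000 / (8 × 572.6) = 115.9 MPa.
F'_nt = 1.3 F_nt − (F_nt / φF_nv) f_rv = 1.3·620 − (620/(0.75·372))·115.9 = 548.4 MPa, capped at F_nt → F'_nt = 548.4 MPa.
R_n = F'_nt · A_b · n = 548.4 × 572.6 × 8 / 1000 = 2512 kN.
Design strength φR_n = 0.75 × 2512 = 1880 kN.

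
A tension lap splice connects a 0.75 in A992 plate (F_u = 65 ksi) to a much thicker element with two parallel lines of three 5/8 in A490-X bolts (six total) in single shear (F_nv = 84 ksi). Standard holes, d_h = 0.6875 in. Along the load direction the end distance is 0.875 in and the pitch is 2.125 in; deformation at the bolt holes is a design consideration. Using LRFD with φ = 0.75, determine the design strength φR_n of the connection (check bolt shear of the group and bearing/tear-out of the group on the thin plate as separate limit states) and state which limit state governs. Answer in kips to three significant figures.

116 kips (bolt shear governs)

Bolt shear: A_b = π·0.625²/4 = 0.3068 in²; R_n = 84 × 0.3068 × 6 × 1 = 154.6 kips → 0.75 × 154.6 = 116 kips.
Bearing (1.2 l_c t F_u ≤ 2.4 d t F_u): upper limit = 2.4·0.625·0.75·65 = 73.12 kips.
  Edge l_c = 0.875 − 0.6875/2 = 0.5312 → r_n = 31.08 kips; interior l_c = 2.125 − 0.6875 = 1.438 → r_n = 73.12 kips.
  R_n,bearing = 2·31.08 + 4·73.12 = 354.7 kips → 0.75 × 354.7 = 266 kips.
Bolt shear governs: 116 kips.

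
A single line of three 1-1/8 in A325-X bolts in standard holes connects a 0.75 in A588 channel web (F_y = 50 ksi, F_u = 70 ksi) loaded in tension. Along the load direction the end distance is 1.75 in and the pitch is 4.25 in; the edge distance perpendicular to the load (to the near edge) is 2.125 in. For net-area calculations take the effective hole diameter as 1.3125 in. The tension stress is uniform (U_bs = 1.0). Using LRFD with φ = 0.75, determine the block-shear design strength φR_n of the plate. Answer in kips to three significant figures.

222 kips

Shear plane L_v = 1.75 + 2·4.25 = 10.25 in; A_gv = 10.25 × 0.75 = 7.688 in².
A_nv = (10.25 − 2.5·1.3125) × 0.75 = 5.227 in².
A_nt = (2.125 − 0.5·1.3125) × 0.75 = 1.102 in².
0.6 F_u A_nv = 219.5 kips; 0.6 F_y A_gv = 230.6 kips → shear rupture governs the shear term.
R_n = 219.5 + 1.0 × 70 × 1.102 = 296.6 kips.
Design strength φR_n = 0.75 × 296.6 = 222 kips.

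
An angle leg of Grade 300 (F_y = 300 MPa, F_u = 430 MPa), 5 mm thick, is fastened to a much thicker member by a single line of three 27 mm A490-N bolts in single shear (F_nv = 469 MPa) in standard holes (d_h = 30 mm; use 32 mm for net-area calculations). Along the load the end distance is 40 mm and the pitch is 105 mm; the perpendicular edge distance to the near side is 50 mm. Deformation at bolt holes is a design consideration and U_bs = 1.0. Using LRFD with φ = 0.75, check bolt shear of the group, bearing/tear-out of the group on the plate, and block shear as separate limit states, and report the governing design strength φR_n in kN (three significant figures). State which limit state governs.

219 kN (block shear governs)

Bolt shear: A_b = π·27²/4 = 572.6 mm²; R_n = 469 × 572.6 × 3 × 1 / 1000 = 805.6 kN → 0.75 × 805.6 = 604 kN.
Bearing: edge l_c = 25, r_n = 64.5 kN; interior l_c = 75, r_n = 139.3 kN; R_n = 64.5 + 2·139.3 = 343.1 kN → 257 kN.
Block shear: A_gv = 1250, A_nv = 850, A_nt = 170 mm²; R_n = min(0.6F_uA_nv, 0.6F_yA_gv) + U_bs·F_u·A_nt = 292.4 kN → 219 kN.
Block shear governs: 219 kN.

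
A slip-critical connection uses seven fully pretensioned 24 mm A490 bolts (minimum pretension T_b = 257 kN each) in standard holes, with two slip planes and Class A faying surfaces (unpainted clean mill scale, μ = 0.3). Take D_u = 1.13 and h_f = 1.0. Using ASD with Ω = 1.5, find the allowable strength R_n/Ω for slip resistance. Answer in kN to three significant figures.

813 kN

R_n = μ · D_u · h_f · T_b · n_s · n_b = 0.3 × 1.13 × 1.0 × 257 × 2 × 7 = 1220 kN.
Allowable strength R_n/Ω = 1220 / 1.5 = 813 kN.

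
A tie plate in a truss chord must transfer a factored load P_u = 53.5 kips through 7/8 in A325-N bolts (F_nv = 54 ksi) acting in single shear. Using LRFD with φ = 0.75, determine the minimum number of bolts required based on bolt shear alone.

3 bolts

A_b = π·0.875²/4 = 0.6013 in².
Per-bolt design strength φR_n = 0.75 × 54 × 0.6013 × 1 = 24.35 kips.
n ≥ 53.5 / 24.35 = 2.197 → use 3 bolts.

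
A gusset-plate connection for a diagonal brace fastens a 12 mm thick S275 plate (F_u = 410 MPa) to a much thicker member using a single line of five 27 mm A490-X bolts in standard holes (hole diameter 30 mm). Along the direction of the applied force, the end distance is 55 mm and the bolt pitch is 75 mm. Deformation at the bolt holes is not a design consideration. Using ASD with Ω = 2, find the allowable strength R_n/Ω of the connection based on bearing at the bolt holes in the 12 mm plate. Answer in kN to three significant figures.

812 kN

Per bolt r_n = 1.5 l_c t F_u ≤ 3.0 d t F_u; upper limit = 3.0 × 27 × 12 × 410 / 1000 = 398.5 kN.
Edge bolt: l_c = 55 − 30/2 = 40 mm → 1.5 × 40 × 12 × 410 / 1000 = 295.2 → r_n = 295.2 kN.
Interior bolts: l_c = 75 − 30 = 45 mm → 1.5 × 45 × 12 × 410 / 1000 = 332.1 → r_n = 332.1 kN.
R_n = 1 × 295.2 + 4 × 332.1 = 1624 kN.
Allowable strength R_n/Ω = 1624 / 2 = 812 kN.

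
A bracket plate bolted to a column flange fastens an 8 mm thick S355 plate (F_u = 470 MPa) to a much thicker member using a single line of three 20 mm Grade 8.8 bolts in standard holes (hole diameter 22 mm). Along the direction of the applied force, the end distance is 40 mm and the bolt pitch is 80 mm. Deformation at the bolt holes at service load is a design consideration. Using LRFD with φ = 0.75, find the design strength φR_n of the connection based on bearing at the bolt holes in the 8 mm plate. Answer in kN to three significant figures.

369 kN

Per bolt r_n = 1.2 l_c t F_u ≤ 2.4 d t F_u; upper limit = 2.4 × 20 × 8 × 470 / 1000 = 180.5 kN.
Edge bolt: l_c = 40 − 22/2 = 29 mm → 1.2 × 29 × 8 × 470 / 1000 = 130.8 → r_n = 130.8 kN.
Interior bolts: l_c = 80 − 22 = 58 mm → 1.2 × 58 × 8 × 470 / 1000 = 261.7 → r_n = 180.5 kN.
R_n = 1 × 130.8 + 2 × 180.5 = 491.8 kN.
Design strength φR_n = 0.75 × 491.8 = 369 kN.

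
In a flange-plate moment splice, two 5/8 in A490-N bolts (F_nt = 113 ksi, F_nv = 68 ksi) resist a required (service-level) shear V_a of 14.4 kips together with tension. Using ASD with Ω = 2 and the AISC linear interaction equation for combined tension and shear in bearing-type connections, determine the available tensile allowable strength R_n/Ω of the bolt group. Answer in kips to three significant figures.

A_b = π·0.625²/4 = 0.3068 in²; f_rv = 14.4 / (2 × 0.3068) = 23.47 ksi.
F'_nt = 1.3 F_nt − (Ω F_nt / F_nv) f_rv = 1.3·113 − (2·113/68)·23.47 = 68.9 ksi, capped at F_nt → F'_nt = 68.9 ksi.
R_n = F'_nt · A_b · n = 68.9 × 0.3068 × 2 = 42.28 kips.
Allowable strength R_n/Ω = 42.28 / 2 = 21.1 kips.

21.1 kips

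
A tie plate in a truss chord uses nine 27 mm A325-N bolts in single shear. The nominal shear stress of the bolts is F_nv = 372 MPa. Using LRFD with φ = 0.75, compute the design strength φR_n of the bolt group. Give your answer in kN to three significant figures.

A_b = π × 27² / 4 = 572.6 mm².
R_n = F_nv · A_b · n · n_s = 372 × 572.6 × 9 × 1 / 1000 = 1917 kN.
Design strength φR_n = 0.75 × 1917 = 1440 kN.

1440 kN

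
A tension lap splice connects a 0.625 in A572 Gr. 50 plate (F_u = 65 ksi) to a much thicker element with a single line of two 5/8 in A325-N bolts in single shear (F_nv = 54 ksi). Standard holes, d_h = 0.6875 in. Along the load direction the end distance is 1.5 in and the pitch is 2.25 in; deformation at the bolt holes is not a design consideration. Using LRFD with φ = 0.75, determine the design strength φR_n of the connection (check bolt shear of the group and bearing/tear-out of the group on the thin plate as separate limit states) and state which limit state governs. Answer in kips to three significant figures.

Bolt shear: A_b = π·0.625²/4 = 0.3068 in²; R_n = 54 × 0.3068 × 2 × 1 = 33.13 kips → 0.75 × 33.13 = 24.9 kips.
Bearing (1.5 l_c t F_u ≤ 3.0 d t F_u): upper limit = 3.0·0.625·0.625·65 = 76.17 kips.
  Edge l_c = 1.5 − 0.6875/2 = 1.156 → r_n = 70.46 kips; interior l_c = 2.25 − 0.6875 = 1.562 → r_n = 76.17 kips.
  R_n,bearing = 1·70.46 + 1·76.17 = 146.6 kips → 0.75 × 146.6 = 110 kips.
Bolt shear governs: 24.9 kips.

24.9 kips (bolt shear governs)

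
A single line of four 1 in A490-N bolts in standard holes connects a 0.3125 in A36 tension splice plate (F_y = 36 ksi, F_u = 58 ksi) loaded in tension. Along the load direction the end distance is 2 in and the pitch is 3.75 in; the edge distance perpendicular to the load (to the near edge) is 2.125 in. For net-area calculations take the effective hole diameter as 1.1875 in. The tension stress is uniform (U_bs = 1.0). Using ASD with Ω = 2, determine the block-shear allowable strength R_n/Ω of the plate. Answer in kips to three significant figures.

Shear plane L_v = 2 + 3·3.75 = 13.25 in; A_gv = 13.25 × 0.3125 = 4.141 in².
A_nv = (13.25 − 3.5·1.1875) × 0.3125 = 2.842 in².
A_nt = (2.125 − 0.5·1.1875) × 0.3125 = 0.4785 in².
0.6 F_u A_nv = 98.89 kips; 0.6 F_y A_gv = 89.44 kips → shear yielding governs the shear term.
R_n = 89.44 + 1.0 × 58 × 0.4785 = 117.2 kips.
Allowable strength R_n/Ω = 117.2 / 2 = 58.6 kips.

58.6 kips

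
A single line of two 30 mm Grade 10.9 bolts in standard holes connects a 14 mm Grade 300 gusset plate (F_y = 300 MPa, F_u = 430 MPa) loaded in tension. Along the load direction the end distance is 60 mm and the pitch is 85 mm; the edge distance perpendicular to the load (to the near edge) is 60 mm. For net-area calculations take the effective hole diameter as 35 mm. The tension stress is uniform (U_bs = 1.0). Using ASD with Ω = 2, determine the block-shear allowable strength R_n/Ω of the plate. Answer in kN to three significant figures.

Shear plane L_v = 60 + 1·85 = 145 mm; A_gv = 145 × 14 = 2030 mm².
A_nv = (145 − 1.5·35) × 14 = 1295 mm².
A_nt = (60 − 0.5·35) × 14 = 595 mm².
0.6 F_u A_nv = 334.1 kN; 0.6 F_y A_gv = 365.4 kN → shear rupture governs the shear term.
R_n = 334.1 + 1.0 × 430 × 595 / 1000 = 590 kN.
Allowable strength R_n/Ω = 590 / 2 = 295 kN.

295 kN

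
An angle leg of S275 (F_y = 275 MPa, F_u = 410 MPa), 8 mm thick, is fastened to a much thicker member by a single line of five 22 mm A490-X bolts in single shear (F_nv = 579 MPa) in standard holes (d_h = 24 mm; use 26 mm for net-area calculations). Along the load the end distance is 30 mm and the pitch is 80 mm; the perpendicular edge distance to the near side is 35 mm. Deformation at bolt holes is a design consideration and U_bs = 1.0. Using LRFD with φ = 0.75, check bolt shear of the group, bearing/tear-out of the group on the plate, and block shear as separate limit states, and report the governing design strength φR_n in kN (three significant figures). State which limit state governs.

398 kN (block shear governs)

Bolt shear: A_b = π·22²/4 = 380.1 mm²; R_n = 579 × 380.1 × 5 × 1 / 1000 = 1100 kN → 0.75 × 1100 = 825 kN.
Bearing: edge l_c = 18, r_n = 70.85 kN; interior l_c = 56, r_n = 173.2 kN; R_n = 70.85 + 4·173.2 = 763.6 kN → 573 kN.
Block shear: A_gv = 2800, A_nv = 1864, A_nt = 176 mm²; R_n = min(0.6F_uA_nv, 0.6F_yA_gv) + U_bs·F_u·A_nt = 530.7 kN → 398 kN.
Block shear governs: 398 kN.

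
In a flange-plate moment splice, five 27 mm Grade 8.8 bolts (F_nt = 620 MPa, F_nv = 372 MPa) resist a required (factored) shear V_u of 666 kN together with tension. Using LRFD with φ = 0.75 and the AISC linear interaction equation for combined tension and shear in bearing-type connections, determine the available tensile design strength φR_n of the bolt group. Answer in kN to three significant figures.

621 kN

A_b = π·27²/4 = 572.6 mm²; f_rv = 666 × 1000 / (5 × 572.6) = 232.6 MPa.
F'_nt = 1.3 F_nt − (F_nt / φF_nv) f_rv = 1.3·620 − (620/(0.75·372))·232.6 = 289 MPa, capped at F_nt → F'_nt = 289 MPa.
R_n = F'_nt · A_b · n = 289 × 572.6 × 5 / 1000 = 827.4 kN.
Design strength φR_n = 0.75 × 827.4 = 621 kN.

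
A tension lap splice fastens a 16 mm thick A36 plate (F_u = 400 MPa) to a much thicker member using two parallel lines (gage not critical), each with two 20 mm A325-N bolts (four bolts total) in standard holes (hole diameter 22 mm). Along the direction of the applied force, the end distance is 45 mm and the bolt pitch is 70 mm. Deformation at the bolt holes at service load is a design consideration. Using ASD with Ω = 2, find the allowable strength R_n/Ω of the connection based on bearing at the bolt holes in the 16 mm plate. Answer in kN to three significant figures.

568 kN

Per bolt r_n = 1.2 l_c t F_u ≤ 2.4 d t F_u; upper limit = 2.4 × 20 × 16 × 400 / 1000 = 307.2 kN.
Edge bolt: l_c = 45 − 22/2 = 34 mm → 1.2 × 34 × 16 × 400 / 1000 = 261.1 → r_n = 261.1 kN.
Interior bolts: l_c = 70 − 22 = 48 mm → 1.2 × 48 × 16 × 400 / 1000 = 368.6 → r_n = 307.2 kN.
R_n = 2 × 261.1 + 2 × 307.2 = 1137 kN.
Allowable strength R_n/Ω = 1137 / 2 = 568 kN.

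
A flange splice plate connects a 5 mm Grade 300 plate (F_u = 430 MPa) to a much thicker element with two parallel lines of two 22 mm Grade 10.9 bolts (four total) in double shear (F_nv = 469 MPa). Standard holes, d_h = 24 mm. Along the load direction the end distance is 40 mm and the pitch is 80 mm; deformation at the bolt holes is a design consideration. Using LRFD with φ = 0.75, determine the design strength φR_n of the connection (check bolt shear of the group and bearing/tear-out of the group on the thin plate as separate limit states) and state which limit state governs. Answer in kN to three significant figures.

279 kN (bearing governs)

Bolt shear: A_b = π·22²/4 = 380.1 mm²; R_n = 469 × 380.1 × 4 × 2 / 1000 = 1426 kN → 0.75 × 1426 = 1070 kN.
Bearing (1.2 l_c t F_u ≤ 2.4 d t F_u): upper limit = 2.4·22·5·430 / 1000 = 113.5 kN.
  Edge l_c = 40 − 24/2 = 28 → r_n = 72.24 kN; interior l_c = 80 − 24 = 56 → r_n = 113.5 kN.
  R_n,bearing = 2·72.24 + 2·113.5 = 371.5 kN → 0.75 × 371.5 = 279 kN.
Bearing governs: 279 kN.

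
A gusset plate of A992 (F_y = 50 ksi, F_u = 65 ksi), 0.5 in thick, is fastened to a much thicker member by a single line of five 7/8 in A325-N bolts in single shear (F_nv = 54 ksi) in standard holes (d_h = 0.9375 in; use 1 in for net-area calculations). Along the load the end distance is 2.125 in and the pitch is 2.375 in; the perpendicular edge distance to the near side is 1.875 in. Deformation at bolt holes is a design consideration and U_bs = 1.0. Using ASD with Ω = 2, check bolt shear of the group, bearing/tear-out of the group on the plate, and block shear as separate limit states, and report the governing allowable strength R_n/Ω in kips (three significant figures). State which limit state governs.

Bolt shear: A_b = π·0.875²/4 = 0.6013 in²; R_n = 54 × 0.6013 × 5 × 1 = 162.4 kips → 162.4 / 2 = 81.2 kips.
Bearing: edge l_c = 1.656, r_n = 64.59 kips; interior l_c = 1.438, r_n = 56.06 kips; R_n = 64.59 + 4·56.06 = 288.8 kips → 144 kips.
Block shear: A_gv = 5.812, A_nv = 3.562, A_nt = 0.6875 in²; R_n = min(0.6F_uA_nv, 0.6F_yA_gv) + U_bs·F_u·A_nt = 183.6 kips → 91.8 kips.
Bolt shear governs: 81.2 kips.

81.2 kips (bolt shear governs)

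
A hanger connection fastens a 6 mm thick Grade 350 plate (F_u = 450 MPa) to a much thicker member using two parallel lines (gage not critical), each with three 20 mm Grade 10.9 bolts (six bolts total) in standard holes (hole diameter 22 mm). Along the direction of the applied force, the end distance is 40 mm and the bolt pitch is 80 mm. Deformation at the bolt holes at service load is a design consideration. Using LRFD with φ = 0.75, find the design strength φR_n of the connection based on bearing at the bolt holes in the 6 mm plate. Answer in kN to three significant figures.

530 kN

Per bolt r_n = 1.2 l_c t F_u ≤ 2.4 d t F_u; upper limit = 2.4 × 20 × 6 × 450 / 1000 = 129.6 kN.
Edge bolt: l_c = 40 − 22/2 = 29 mm → 1.2 × 29 × 6 × 450 / 1000 = 93.96 → r_n = 93.96 kN.
Interior bolts: l_c = 80 − 22 = 58 mm → 1.2 × 58 × 6 × 450 / 1000 = 187.9 → r_n = 129.6 kN.
R_n = 2 × 93.96 + 4 × 129.6 = 706.3 kN.
Design strength φR_n = 0.75 × 706.3 = 530 kN.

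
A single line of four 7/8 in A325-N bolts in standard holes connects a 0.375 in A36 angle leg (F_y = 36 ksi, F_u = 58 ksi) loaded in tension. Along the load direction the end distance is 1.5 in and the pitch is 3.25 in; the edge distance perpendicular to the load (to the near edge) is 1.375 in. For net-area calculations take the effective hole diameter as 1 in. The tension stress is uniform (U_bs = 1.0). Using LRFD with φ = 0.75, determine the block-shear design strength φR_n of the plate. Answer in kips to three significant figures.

82.6 kips

Shear plane L_v = 1.5 + 3·3.25 = 11.25 in; A_gv = 11.25 × 0.375 = 4.219 in².
A_nv = (11.25 − 3.5·1) × 0.375 = 2.906 in².
A_nt = (1.375 − 0.5·1) × 0.375 = 0.3281 in².
0.6 F_u A_nv = 101.1 kips; 0.6 F_y A_gv = 91.12 kips → shear yielding governs the shear term.
R_n = 91.12 + 1.0 × 58 × 0.3281 = 110.2 kips.
Design strength φR_n = 0.75 × 110.2 = 82.6 kips.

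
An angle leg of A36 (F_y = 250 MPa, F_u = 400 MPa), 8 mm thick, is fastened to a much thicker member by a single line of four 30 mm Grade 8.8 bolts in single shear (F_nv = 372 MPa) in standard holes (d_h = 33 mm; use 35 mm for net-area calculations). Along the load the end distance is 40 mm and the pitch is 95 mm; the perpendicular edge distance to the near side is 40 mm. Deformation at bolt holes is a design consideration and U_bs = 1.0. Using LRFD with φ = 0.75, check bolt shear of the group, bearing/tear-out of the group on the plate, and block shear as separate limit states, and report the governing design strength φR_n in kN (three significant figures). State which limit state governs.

346 kN (block shear governs)

Bolt shear: A_b = π·30²/4 = 706.9 mm²; R_n = 372 × 706.9 × 4 × 1 / 1000 = 1052 kN → 0.75 × 1052 = 789 kN.
Bearing: edge l_c = 23.5, r_n = 90.24 kN; interior l_c = 62, r_n = 230.4 kN; R_n = 90.24 + 3·230.4 = 781.4 kN → 586 kN.
Block shear: A_gv = 2600, A_nv = 1620, A_nt = 180 mm²; R_n = min(0.6F_uA_nv, 0.6F_yA_gv) + U_bs·F_u·A_nt = 460.8 kN → 346 kN.
Block shear governs: 346 kN.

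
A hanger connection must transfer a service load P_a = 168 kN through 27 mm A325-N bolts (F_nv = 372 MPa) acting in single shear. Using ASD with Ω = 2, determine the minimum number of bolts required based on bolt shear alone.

A_b = π·27²/4 = 572.6 mm².
Per-bolt allowable strength R_n/Ω = 372 × 572.6 × 1 / 1000 / 2 = 106.5 kN.
n ≥ 168 / 106.5 = 1.578 → use 2 bolts.

2 bolts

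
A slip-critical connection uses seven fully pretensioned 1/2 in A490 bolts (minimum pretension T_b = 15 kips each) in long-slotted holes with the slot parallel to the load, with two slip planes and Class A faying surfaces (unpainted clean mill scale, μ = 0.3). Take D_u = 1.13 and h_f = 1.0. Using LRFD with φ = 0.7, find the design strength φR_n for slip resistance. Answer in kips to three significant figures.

R_n = μ · D_u · h_f · T_b · n_s · n_b = 0.3 × 1.13 × 1.0 × 15 × 2 × 7 = 71.19 kips.
Design strength φR_n = 0.7 × 71.19 = 49.8 kips.

49.8 kips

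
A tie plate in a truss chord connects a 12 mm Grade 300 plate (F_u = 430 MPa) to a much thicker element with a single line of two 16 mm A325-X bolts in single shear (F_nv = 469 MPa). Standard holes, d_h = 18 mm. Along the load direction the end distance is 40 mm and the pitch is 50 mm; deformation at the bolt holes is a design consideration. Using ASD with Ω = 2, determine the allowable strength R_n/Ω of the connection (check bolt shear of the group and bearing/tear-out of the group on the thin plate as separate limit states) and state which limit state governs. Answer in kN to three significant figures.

94.3 kN (bolt shear governs)

Bolt shear: A_b = π·16²/4 = 201.1 mm²; R_n = 469 × 201.1 × 2 × 1 / 1000 = 188.6 kN → 188.6 / 2 = 94.3 kN.
Bearing (1.2 l_c t F_u ≤ 2.4 d t F_u): upper limit = 2.4·16·12·430 / 1000 = 198.1 kN.
  Edge l_c = 40 − 18/2 = 31 → r_n = 192 kN; interior l_c = 50 − 18 = 32 → r_n = 198.1 kN.
  R_n,bearing = 1·192 + 1·198.1 = 390.1 kN → 390.1 / 2 = 195 kN.
Bolt shear governs: 94.3 kN.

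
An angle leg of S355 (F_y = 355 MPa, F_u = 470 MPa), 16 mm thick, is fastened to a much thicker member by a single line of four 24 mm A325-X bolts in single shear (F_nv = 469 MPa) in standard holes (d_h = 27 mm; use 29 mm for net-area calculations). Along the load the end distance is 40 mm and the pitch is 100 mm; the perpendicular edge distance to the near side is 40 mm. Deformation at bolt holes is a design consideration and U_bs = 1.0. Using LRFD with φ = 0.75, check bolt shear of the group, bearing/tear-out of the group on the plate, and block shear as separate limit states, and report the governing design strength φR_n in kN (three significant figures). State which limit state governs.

Bolt shear: A_b = π·24²/4 = 452.4 mm²; R_n = 469 × 452.4 × 4 × 1 / 1000 = 848.7 kN → 0.75 × 848.7 = 637 kN.
Bearing: edge l_c = 26.5, r_n = 239.1 kN; interior l_c = 73, r_n = 433.2 kN; R_n = 239.1 + 3·433.2 = 1539 kN → 1150 kN.
Block shear: A_gv = 5440, A_nv = 3816, A_nt = 408 mm²; R_n = min(0.6F_uA_nv, 0.6F_yA_gv) + U_bs·F_u·A_nt = 1268 kN → 951 kN.
Bolt shear governs: 637 kN.

637 kN (bolt shear governs)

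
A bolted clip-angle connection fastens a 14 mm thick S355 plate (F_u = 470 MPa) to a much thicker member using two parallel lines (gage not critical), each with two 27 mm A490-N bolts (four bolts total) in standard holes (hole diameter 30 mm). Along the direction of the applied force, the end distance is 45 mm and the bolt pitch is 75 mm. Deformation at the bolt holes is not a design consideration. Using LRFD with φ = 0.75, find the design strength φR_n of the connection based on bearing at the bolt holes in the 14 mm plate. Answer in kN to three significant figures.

Per bolt r_n = 1.5 l_c t F_u ≤ 3.0 d t F_u; upper limit = 3.0 × 27 × 14 × 470 / 1000 = 533 kN.
Edge bolt: l_c = 45 − 30/2 = 30 mm → 1.5 × 30 × 14 × 470 / 1000 = 296.1 → r_n = 296.1 kN.
Interior bolts: l_c = 75 − 30 = 45 mm → 1.5 × 45 × 14 × 470 / 1000 = 444.2 → r_n = 444.2 kN.
R_n = 2 × 296.1 + 2 × 444.2 = 1480 kN.
Design strength φR_n = 0.75 × 1480 = 1110 kN.

1110 kN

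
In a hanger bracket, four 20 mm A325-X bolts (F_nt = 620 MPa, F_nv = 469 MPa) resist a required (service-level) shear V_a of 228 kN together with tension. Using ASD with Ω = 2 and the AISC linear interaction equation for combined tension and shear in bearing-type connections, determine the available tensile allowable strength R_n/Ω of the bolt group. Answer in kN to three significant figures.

A_b = π·20²/4 = 314.2 mm²; f_rv = 228 × 1000 / (4 × 314.2) = 181.4 MPa.
F'_nt = 1.3 F_nt − (Ω F_nt / F_nv) f_rv = 1.3·620 − (2·620/469)·181.4 = 326.3 MPa, capped at F_nt → F'_nt = 326.3 MPa.
R_n = F'_nt · A_b · n = 326.3 × 314.2 × 4 / 1000 = 410 kN.
Allowable strength R_n/Ω = 410 / 2 = 205 kN.

205 kN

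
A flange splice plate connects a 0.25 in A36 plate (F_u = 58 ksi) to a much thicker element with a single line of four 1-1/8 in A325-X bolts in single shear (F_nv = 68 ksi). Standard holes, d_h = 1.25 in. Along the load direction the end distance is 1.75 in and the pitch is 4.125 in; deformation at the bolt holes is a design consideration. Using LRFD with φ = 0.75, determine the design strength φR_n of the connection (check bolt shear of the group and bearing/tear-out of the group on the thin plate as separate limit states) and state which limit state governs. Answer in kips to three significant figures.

Bolt shear: A_b = π·1.125²/4 = 0.994 in²; R_n = 68 × 0.994 × 4 × 1 = 270.4 kips → 0.75 × 270.4 = 203 kips.
Bearing (1.2 l_c t F_u ≤ 2.4 d t F_u): upper limit = 2.4·1.125·0.25·58 = 39.15 kips.
  Edge l_c = 1.75 − 1.25/2 = 1.125 → r_n = 19.57 kips; interior l_c = 4.125 − 1.25 = 2.875 → r_n = 39.15 kips.
  R_n,bearing = 1·19.57 + 3·39.15 = 137 kips → 0.75 × 137 = 103 kips.
Bearing governs: 103 kips.

103 kips (bearing governs)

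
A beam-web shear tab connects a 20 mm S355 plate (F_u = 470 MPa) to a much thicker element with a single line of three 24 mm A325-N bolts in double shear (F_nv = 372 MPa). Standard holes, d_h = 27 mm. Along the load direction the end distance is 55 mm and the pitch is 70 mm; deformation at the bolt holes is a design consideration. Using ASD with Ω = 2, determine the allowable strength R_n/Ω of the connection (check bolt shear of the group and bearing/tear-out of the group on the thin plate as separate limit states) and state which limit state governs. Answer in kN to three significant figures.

Bolt shear: A_b = π·24²/4 = 452.4 mm²; R_n = 372 × 452.4 × 3 × 2 / 1000 = 1010 kN → 1010 / 2 = 505 kN.
Bearing (1.2 l_c t F_u ≤ 2.4 d t F_u): upper limit = 2.4·24·20·470 / 1000 = 541.4 kN.
  Edge l_c = 55 − 27/2 = 41.5 → r_n = 468.1 kN; interior l_c = 70 − 27 = 43 → r_n = 485 kN.
  R_n,bearing = 1·468.1 + 2·485 = 1438 kN → 1438 / 2 = 719 kN.
Bolt shear governs: 505 kN.

505 kN (bolt shear governs)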